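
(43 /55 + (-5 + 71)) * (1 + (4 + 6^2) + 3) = 2938.40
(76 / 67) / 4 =19 / 67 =0.28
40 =40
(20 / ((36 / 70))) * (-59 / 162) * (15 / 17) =-51625 / 4131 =-12.50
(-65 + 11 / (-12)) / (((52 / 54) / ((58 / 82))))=-206451 / 4264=-48.42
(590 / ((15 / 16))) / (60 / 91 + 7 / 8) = 1374464 / 3351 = 410.17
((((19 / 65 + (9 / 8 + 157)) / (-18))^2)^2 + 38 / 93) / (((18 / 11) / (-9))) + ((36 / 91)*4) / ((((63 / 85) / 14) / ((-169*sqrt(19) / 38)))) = -7180572307582686463 / 217593692160000 - 17680*sqrt(19) / 133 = -33579.35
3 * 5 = 15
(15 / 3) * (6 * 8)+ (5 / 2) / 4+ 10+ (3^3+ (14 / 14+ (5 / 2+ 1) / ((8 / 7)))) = 4507 / 16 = 281.69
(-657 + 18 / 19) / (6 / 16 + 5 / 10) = -749.77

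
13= 13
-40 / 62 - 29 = -919 / 31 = -29.65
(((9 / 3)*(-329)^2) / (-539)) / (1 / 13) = -86151 / 11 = -7831.91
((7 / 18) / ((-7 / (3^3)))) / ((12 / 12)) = -3 / 2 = -1.50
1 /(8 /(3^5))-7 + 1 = 195 /8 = 24.38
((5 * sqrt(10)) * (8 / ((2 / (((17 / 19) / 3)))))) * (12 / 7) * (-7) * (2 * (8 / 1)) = -3621.64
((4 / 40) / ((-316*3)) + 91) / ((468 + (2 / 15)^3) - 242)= 0.40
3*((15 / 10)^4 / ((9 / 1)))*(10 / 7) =135 / 56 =2.41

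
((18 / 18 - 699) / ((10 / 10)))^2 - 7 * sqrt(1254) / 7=487204 - sqrt(1254)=487168.59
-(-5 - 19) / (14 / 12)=144 / 7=20.57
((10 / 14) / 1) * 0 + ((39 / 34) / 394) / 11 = 39 / 147356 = 0.00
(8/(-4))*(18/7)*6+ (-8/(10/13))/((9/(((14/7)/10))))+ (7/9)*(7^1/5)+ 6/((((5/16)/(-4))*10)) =-11869/315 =-37.68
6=6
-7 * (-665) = 4655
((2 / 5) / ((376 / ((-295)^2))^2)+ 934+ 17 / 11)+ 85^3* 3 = 1864738.09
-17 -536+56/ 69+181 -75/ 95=-487663/ 1311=-371.98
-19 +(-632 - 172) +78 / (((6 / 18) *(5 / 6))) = -2711 / 5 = -542.20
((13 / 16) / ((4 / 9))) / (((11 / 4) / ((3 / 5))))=351 / 880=0.40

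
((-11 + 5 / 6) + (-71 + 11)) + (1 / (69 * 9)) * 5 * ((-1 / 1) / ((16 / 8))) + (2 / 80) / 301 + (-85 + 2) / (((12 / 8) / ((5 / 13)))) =-8889099847 / 97198920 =-91.45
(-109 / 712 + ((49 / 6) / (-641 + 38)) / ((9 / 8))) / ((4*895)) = -1914181 / 41499617760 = -0.00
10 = 10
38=38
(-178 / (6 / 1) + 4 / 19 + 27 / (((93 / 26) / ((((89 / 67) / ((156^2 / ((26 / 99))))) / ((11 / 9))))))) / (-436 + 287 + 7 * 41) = -1687839899 / 7907438088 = -0.21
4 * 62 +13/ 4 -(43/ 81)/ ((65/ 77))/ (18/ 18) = 5278081/ 21060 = 250.62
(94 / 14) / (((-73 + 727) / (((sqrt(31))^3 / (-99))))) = -1457 *sqrt(31) / 453222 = -0.02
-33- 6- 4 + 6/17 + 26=-283/17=-16.65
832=832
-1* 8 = -8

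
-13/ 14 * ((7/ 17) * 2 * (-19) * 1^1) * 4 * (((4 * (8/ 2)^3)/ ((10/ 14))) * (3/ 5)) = 5311488/ 425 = 12497.62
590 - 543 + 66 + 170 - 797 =-514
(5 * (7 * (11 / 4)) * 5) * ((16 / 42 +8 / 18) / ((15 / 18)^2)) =572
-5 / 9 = -0.56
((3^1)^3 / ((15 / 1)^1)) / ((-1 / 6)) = -54 / 5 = -10.80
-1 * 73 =-73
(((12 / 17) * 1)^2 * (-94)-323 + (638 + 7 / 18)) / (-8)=-1397005 / 41616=-33.57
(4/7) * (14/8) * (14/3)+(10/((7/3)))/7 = 776/147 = 5.28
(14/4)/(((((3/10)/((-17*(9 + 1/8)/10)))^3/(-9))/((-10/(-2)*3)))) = 66893418235/1024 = 65325603.75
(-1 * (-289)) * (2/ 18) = 289/ 9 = 32.11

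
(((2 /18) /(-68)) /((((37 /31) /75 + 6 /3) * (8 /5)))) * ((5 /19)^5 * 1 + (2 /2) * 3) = -14398380125 /9470068426608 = -0.00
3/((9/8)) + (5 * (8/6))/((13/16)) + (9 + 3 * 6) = 1477/39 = 37.87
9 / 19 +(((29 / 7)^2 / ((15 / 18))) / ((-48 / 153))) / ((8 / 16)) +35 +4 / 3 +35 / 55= -57670511 / 614460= -93.86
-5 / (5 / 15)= -15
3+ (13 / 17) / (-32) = 1619 / 544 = 2.98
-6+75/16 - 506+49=-458.31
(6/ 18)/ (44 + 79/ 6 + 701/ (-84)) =28/ 4101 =0.01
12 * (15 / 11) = 180 / 11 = 16.36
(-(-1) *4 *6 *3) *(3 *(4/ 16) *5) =270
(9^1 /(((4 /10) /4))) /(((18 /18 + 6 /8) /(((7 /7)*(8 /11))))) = 2880 /77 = 37.40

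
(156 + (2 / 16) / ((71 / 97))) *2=88705 / 284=312.34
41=41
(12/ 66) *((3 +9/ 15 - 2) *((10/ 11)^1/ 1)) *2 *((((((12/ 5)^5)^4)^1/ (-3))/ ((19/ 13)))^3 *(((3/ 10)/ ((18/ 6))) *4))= -586882318382968545191905912461127868258857447676558221175199218270208/ 3599286667321788257822845480404794216156005859375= -163055175268844265249.84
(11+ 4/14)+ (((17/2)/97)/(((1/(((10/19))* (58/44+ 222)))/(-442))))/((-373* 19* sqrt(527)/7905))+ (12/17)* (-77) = -5125/119+ 1384360575* sqrt(527)/143674751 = 178.13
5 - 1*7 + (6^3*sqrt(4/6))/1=-2 + 72*sqrt(6)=174.36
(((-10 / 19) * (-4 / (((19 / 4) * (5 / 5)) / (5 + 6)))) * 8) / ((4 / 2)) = 7040 / 361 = 19.50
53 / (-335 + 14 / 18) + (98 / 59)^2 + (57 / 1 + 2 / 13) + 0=59.75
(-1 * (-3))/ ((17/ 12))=36/ 17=2.12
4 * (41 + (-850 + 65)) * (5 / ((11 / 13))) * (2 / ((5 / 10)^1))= -773760 / 11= -70341.82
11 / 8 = 1.38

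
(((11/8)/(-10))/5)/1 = -11/400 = -0.03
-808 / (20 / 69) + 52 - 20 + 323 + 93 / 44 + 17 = -530967 / 220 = -2413.49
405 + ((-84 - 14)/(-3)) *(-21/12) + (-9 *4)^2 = 1643.83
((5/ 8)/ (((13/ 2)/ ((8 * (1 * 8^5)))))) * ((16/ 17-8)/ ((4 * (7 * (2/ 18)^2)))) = -796262400/ 1547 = -514713.90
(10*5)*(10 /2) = 250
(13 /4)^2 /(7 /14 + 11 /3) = 2.54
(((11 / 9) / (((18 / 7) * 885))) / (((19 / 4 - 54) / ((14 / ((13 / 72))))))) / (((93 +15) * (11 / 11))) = -4312 / 550755855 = -0.00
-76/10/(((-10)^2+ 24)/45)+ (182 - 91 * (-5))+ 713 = 83529/62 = 1347.24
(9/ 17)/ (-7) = -9/ 119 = -0.08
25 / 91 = 0.27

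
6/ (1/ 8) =48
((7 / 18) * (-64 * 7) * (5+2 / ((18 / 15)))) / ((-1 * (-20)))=-1568 / 27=-58.07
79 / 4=19.75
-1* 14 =-14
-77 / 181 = -0.43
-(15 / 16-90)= 1425 / 16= 89.06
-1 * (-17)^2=-289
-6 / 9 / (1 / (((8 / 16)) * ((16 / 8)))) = -2 / 3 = -0.67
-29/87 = -1/3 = -0.33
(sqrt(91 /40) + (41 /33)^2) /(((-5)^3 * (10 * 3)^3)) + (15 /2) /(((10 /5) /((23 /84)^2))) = 405056294173 /1440747000000 -sqrt(910) /67500000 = 0.28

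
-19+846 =827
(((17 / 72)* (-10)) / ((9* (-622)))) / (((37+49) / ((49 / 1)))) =4165 / 17331408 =0.00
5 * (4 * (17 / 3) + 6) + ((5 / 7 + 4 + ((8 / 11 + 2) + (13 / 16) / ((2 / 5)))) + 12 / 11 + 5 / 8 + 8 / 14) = 1146451 / 7392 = 155.09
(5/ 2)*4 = 10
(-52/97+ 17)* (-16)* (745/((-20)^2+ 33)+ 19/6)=-162216872/126003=-1287.40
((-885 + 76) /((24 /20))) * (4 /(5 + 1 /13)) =-52585 /99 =-531.16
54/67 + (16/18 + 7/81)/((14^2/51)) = 375749/354564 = 1.06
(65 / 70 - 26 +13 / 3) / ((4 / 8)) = -871 / 21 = -41.48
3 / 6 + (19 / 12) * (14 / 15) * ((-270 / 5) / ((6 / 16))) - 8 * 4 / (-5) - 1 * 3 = -2089 / 10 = -208.90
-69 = -69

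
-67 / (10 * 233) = -0.03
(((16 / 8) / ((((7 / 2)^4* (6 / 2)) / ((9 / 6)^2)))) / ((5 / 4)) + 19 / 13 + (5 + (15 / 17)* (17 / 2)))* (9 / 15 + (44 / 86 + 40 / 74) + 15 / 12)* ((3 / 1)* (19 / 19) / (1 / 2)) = 1207984919751 / 4965988300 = 243.25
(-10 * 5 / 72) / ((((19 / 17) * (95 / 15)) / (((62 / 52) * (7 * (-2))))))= 92225 / 56316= 1.64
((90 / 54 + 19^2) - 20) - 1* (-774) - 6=3332 / 3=1110.67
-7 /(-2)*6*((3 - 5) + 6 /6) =-21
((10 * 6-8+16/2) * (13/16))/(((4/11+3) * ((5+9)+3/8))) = 858/851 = 1.01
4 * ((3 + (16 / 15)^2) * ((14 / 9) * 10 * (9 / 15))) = 104272 / 675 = 154.48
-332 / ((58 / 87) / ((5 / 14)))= -1245 / 7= -177.86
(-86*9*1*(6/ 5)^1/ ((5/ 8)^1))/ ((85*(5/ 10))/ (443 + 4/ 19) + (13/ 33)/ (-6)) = -5162140368/ 105025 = -49151.54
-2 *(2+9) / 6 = -11 / 3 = -3.67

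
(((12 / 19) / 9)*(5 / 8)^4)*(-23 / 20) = -2875 / 233472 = -0.01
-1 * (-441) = 441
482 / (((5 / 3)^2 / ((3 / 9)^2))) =482 / 25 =19.28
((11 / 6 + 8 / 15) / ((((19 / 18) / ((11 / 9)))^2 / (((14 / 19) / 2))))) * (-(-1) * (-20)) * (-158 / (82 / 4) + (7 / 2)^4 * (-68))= 201430204514 / 843657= 238758.41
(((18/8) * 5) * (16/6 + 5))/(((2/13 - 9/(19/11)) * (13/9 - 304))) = 766935/13604108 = 0.06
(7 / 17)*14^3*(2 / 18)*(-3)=-19208 / 51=-376.63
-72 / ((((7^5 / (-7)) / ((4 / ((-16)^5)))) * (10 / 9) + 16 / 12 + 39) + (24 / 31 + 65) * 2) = -20088 / 195116448595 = -0.00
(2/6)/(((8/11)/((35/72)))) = 385/1728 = 0.22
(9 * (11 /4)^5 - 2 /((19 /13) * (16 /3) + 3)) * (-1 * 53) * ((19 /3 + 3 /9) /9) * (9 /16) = -53895909085 /1724416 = -31254.59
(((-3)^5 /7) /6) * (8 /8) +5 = -11 /14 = -0.79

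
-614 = -614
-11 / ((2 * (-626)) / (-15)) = -165 / 1252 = -0.13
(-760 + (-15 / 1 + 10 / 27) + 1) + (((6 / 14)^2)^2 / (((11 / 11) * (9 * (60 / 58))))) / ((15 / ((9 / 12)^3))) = -160486660459 / 207446400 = -773.63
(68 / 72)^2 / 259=289 / 83916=0.00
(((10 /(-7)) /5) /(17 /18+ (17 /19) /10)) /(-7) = 855 /21658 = 0.04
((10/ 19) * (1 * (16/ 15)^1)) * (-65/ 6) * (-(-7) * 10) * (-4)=291200/ 171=1702.92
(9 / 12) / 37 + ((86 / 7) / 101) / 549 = 1177157 / 57445164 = 0.02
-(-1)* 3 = 3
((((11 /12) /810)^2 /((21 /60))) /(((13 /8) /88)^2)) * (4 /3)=14992384 /1047824505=0.01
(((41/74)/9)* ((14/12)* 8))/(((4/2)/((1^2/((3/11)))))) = 3157/2997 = 1.05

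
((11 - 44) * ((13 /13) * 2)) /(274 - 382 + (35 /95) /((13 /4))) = 8151 /13324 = 0.61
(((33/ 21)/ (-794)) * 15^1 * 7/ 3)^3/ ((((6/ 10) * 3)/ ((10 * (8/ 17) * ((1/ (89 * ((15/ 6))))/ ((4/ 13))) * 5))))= -0.00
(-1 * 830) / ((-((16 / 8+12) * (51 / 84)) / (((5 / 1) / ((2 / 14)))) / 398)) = 23123800 / 17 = 1360223.53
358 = 358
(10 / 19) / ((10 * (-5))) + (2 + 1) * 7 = 1994 / 95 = 20.99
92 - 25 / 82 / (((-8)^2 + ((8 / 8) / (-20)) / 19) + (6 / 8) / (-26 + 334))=28252842564 / 307112017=92.00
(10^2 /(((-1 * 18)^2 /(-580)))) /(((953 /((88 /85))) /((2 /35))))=-102080 /9185967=-0.01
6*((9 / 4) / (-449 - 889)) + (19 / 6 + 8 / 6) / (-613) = -9531 / 546796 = -0.02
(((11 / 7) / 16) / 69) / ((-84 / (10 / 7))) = -55 / 2272032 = -0.00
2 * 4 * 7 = 56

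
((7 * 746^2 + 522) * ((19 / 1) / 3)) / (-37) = -74026546 / 111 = -666905.82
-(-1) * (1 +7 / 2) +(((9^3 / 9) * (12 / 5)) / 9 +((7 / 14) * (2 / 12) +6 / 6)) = 1631 / 60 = 27.18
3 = 3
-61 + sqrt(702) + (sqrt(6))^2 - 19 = -74 + 3 * sqrt(78) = -47.50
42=42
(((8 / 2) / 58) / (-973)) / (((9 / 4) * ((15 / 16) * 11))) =-128 / 41902245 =-0.00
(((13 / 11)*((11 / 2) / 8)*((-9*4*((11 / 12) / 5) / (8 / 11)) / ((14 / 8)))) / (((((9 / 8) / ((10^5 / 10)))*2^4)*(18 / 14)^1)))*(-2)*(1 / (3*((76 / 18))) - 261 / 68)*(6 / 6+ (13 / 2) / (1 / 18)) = -18781816625 / 11628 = -1615223.31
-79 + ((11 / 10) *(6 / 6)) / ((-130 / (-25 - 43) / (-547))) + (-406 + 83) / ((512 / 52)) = -17744067 / 41600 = -426.54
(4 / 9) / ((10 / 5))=2 / 9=0.22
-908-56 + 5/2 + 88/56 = -13439/14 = -959.93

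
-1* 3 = -3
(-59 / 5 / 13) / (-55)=59 / 3575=0.02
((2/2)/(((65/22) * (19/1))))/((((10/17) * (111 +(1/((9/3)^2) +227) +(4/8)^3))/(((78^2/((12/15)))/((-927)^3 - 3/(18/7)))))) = -9451728/11057743903794175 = -0.00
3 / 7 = 0.43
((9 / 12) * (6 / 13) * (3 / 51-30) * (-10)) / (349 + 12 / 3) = 0.29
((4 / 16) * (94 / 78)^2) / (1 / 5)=11045 / 6084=1.82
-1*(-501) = 501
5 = 5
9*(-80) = -720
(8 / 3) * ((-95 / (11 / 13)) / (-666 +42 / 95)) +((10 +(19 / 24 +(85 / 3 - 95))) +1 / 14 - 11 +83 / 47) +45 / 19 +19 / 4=-1499129648713 / 26085723048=-57.47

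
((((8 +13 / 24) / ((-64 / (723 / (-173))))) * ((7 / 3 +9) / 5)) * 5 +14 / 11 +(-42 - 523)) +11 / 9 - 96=-2859507091 / 4384512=-652.18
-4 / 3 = -1.33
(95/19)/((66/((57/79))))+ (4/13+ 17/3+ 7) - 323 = -21010453/67782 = -309.97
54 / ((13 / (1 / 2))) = 27 / 13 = 2.08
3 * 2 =6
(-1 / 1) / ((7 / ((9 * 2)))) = -18 / 7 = -2.57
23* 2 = 46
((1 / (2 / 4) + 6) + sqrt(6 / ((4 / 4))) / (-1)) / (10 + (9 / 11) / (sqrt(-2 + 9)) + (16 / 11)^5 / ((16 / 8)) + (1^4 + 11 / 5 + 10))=-120082437550460*sqrt(6) / 3176396761305127 -4244305843800*sqrt(7) / 3176396761305127 + 530538230475*sqrt(42) / 3176396761305127 + 960659500403680 / 3176396761305127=0.21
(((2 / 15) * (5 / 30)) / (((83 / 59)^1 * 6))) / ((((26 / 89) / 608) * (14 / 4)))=1596304 / 1019655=1.57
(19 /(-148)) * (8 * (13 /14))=-247 /259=-0.95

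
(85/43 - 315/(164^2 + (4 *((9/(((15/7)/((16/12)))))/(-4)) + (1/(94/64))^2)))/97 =0.02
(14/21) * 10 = 20/3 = 6.67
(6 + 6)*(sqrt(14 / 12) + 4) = 2*sqrt(42) + 48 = 60.96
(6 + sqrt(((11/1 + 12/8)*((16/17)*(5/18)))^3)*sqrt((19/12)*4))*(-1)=-5000*sqrt(4845)/23409 -6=-20.87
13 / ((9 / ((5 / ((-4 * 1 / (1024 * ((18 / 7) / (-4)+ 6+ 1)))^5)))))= -12471343410434885550080 / 151263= -82448076597944543.94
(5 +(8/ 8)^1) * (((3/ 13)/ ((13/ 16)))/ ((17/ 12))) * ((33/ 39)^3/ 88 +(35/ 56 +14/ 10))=2.44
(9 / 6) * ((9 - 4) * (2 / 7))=15 / 7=2.14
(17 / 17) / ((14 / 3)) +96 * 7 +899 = 21997 / 14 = 1571.21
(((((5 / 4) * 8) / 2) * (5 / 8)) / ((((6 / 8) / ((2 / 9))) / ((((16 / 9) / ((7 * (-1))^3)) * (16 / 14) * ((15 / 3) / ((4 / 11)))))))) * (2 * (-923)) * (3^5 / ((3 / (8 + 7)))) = 406120000 / 2401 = 169146.19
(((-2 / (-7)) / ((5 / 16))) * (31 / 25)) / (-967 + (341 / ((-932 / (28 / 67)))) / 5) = -3871528 / 3302318775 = -0.00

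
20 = 20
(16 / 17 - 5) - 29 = -33.06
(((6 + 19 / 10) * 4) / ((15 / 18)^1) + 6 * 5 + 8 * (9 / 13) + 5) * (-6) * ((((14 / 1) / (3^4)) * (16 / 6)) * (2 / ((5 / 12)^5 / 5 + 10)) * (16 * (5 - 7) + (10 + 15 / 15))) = 911.05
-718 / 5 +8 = -678 / 5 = -135.60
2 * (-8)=-16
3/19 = 0.16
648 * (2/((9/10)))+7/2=1443.50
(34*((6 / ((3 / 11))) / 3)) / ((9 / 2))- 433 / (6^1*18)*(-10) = 191 / 2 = 95.50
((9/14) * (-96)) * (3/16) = -11.57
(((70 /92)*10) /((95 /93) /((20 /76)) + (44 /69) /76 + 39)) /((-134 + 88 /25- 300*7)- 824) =-2576875 /44368791038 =-0.00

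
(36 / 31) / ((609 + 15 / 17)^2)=289 / 92565504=0.00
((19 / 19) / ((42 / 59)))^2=3481 / 1764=1.97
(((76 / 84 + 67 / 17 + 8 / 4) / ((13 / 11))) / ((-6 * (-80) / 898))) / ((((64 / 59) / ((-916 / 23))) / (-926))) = 1452129569869 / 3941280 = 368441.11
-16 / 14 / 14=-4 / 49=-0.08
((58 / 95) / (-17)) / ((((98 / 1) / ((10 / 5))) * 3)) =-58 / 237405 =-0.00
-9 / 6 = -1.50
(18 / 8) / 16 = 9 / 64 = 0.14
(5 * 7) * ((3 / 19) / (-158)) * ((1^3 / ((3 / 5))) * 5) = -875 / 3002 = -0.29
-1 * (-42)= 42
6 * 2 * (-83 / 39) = -25.54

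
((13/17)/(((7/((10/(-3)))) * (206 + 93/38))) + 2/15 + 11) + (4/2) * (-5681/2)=-26722061484/4712995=-5669.87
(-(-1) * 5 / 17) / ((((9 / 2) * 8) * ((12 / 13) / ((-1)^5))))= -65 / 7344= -0.01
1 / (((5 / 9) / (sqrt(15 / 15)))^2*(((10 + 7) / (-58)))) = -4698 / 425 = -11.05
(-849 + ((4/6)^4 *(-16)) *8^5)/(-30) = 8457377/2430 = 3480.40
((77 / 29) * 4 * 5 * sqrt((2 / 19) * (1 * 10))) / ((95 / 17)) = 10472 * sqrt(95) / 10469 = 9.75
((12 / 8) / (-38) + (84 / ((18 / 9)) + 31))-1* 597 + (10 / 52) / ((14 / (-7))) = -524.14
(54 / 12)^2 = 81 / 4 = 20.25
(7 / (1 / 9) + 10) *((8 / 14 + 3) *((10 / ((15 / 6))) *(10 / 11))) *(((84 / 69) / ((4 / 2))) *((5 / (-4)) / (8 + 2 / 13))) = -1186250 / 13409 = -88.47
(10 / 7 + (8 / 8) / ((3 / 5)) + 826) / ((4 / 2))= 17411 / 42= 414.55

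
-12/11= -1.09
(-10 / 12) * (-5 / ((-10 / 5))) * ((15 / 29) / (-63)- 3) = 11450 / 1827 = 6.27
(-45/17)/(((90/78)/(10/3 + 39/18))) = -12.62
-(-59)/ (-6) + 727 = 717.17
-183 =-183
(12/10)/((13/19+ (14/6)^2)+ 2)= 513/3475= 0.15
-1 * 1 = -1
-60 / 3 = -20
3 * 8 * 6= 144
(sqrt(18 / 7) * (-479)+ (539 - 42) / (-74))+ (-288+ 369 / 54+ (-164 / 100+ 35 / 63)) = -1437 * sqrt(14) / 7 - 2405653 / 8325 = -1057.08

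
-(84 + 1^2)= -85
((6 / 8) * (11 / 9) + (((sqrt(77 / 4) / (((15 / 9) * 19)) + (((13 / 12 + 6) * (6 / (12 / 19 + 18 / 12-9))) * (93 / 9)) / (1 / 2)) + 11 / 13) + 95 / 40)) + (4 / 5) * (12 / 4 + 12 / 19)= -934798823 / 7736040 + 3 * sqrt(77) / 190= -120.70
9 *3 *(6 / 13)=162 / 13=12.46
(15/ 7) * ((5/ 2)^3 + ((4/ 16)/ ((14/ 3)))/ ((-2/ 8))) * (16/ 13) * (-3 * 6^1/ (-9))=51780/ 637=81.29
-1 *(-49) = 49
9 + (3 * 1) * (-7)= -12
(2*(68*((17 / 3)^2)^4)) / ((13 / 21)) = 6640921083832 / 28431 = 233580285.04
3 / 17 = 0.18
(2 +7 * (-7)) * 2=-94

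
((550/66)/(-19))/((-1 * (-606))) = -25/34542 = -0.00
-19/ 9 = -2.11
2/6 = 1/3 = 0.33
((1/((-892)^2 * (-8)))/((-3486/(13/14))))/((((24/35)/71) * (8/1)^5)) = 4615/34901030546178048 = 0.00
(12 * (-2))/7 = -24/7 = -3.43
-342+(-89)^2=7579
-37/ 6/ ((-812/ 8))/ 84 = 37/ 51156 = 0.00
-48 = -48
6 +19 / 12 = 7.58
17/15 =1.13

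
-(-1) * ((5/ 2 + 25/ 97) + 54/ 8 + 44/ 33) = 12619/ 1164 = 10.84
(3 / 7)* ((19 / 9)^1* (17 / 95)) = 17 / 105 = 0.16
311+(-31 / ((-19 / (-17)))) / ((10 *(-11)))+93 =844887 / 2090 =404.25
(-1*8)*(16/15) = -8.53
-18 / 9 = -2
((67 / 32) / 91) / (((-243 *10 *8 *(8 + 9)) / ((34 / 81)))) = -67 / 2292675840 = -0.00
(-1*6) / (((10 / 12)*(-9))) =0.80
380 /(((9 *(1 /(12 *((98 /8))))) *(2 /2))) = 18620 /3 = 6206.67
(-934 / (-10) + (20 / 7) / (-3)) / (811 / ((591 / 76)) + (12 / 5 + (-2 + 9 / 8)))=0.87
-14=-14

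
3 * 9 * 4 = 108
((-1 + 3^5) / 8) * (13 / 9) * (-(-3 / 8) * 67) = 105391 / 96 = 1097.82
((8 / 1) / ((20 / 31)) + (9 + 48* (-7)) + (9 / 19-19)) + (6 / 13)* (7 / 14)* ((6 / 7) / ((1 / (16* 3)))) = -2797797 / 8645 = -323.63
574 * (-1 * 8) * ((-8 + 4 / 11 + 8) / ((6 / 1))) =-9184 / 33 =-278.30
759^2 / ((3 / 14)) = 2688378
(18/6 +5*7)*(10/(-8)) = -95/2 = -47.50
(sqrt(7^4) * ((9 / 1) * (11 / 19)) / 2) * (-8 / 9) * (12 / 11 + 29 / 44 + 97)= -212905 / 19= -11205.53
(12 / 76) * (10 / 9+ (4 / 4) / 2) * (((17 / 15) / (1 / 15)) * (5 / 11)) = 2465 / 1254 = 1.97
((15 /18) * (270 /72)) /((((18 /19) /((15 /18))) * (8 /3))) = 2375 /2304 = 1.03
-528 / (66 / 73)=-584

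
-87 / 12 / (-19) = 29 / 76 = 0.38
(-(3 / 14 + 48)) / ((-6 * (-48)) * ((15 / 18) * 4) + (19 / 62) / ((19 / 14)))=-20925 / 416738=-0.05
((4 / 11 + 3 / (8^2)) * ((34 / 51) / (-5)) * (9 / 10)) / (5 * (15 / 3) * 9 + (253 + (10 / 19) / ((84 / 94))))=-345933 / 3360843200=-0.00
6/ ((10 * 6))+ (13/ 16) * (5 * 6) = 979/ 40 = 24.48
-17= -17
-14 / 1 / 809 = -14 / 809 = -0.02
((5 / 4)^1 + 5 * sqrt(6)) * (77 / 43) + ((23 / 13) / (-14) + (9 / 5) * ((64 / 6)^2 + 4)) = 385 * sqrt(6) / 43 + 3351281 / 15652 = 236.04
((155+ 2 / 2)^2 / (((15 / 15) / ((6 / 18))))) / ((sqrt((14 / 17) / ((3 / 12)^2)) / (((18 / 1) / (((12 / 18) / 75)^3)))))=51975421875 * sqrt(238) / 14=57274125387.37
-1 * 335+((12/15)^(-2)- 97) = -6887/16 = -430.44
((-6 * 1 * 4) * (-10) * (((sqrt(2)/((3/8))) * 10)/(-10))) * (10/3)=-3016.99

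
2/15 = 0.13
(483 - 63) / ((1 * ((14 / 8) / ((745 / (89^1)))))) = 178800 / 89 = 2008.99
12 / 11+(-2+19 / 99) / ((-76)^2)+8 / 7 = 8939995 / 4002768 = 2.23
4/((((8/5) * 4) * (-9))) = -5/72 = -0.07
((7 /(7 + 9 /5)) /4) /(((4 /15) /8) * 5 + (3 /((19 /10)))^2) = 5415 /72424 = 0.07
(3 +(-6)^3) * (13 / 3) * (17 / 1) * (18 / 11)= -282438 / 11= -25676.18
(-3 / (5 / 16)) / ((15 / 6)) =-3.84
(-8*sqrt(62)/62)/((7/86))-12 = -344*sqrt(62)/217-12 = -24.48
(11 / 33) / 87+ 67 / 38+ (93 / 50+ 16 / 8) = 697606 / 123975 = 5.63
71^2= 5041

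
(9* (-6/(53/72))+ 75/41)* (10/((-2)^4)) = -777165/17384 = -44.71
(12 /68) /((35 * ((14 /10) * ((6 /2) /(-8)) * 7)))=-8 /5831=-0.00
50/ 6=25/ 3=8.33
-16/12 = -4/3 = -1.33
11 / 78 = 0.14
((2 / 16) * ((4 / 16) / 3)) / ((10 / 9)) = 3 / 320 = 0.01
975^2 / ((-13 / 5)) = -365625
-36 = -36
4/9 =0.44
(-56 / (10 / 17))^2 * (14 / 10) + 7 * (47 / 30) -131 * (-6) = 10113917 / 750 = 13485.22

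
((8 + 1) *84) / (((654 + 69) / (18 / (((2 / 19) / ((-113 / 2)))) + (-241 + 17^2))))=-2422602 / 241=-10052.29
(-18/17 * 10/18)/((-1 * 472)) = 5/4012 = 0.00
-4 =-4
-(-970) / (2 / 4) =1940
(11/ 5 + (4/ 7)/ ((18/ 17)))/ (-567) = -863/ 178605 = -0.00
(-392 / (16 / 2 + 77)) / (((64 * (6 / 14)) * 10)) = -343 / 20400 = -0.02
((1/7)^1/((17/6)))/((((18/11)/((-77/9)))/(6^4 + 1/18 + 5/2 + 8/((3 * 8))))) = -1414490/4131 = -342.41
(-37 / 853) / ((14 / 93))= -3441 / 11942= -0.29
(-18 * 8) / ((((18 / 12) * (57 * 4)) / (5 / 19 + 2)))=-344 / 361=-0.95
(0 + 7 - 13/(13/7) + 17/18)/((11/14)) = 119/99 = 1.20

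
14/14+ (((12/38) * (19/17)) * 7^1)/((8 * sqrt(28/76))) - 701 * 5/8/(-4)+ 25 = 3 * sqrt(133)/68+ 4337/32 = 136.04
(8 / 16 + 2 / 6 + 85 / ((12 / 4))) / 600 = 7 / 144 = 0.05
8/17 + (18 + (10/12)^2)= 11729/612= 19.17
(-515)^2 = 265225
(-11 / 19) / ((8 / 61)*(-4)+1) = -671 / 551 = -1.22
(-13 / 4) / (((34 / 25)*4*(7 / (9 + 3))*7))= -975 / 6664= -0.15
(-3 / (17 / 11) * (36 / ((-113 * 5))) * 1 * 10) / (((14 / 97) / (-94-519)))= -70639668 / 13447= -5253.19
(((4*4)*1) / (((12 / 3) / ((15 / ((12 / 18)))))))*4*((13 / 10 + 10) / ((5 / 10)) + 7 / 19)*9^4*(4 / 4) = 1030759344 / 19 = 54250491.79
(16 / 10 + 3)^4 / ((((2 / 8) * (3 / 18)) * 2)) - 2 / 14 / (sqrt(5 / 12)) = 3358092 / 625 - 2 * sqrt(15) / 35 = 5372.73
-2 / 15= -0.13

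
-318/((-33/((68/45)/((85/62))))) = 26288/2475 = 10.62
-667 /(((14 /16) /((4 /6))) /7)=-10672 /3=-3557.33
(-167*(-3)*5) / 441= 835 / 147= 5.68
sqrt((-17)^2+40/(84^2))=sqrt(509806)/42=17.00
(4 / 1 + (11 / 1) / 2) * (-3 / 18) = -19 / 12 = -1.58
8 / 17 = 0.47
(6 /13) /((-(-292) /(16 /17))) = 24 /16133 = 0.00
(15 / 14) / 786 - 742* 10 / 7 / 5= -777611 / 3668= -212.00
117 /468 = 1 /4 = 0.25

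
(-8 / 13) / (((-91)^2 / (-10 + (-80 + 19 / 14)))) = 0.01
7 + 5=12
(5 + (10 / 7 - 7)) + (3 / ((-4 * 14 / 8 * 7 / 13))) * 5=-223 / 49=-4.55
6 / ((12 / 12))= 6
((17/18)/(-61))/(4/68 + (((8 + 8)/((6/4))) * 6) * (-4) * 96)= 289/458734518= 0.00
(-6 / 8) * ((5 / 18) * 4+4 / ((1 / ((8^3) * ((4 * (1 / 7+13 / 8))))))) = -456227 / 42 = -10862.55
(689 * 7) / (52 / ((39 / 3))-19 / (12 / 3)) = -19292 / 3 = -6430.67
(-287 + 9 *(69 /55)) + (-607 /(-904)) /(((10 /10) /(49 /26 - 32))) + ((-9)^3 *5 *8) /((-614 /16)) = 184121302523 /396865040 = 463.94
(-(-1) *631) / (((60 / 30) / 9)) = 5679 / 2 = 2839.50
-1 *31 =-31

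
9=9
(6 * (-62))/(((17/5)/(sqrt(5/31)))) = -60 * sqrt(155)/17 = -43.94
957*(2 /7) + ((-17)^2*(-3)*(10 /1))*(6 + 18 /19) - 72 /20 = -39875964 /665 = -59963.86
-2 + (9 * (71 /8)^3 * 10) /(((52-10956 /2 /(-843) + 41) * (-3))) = -1522909873 /7157504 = -212.77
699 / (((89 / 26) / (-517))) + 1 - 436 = -9434673 / 89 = -106007.56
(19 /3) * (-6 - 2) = -152 /3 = -50.67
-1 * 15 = -15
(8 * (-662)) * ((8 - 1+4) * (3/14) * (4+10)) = -174768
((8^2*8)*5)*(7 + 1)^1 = 20480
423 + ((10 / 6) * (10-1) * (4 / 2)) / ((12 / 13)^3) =132809 / 288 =461.14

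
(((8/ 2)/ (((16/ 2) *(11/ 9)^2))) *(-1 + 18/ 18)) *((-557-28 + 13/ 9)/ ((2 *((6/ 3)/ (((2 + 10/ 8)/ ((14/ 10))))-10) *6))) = 0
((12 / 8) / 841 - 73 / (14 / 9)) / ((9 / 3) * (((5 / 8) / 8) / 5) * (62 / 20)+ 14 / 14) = -176805120 / 4315171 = -40.97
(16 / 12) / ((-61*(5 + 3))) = -1 / 366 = -0.00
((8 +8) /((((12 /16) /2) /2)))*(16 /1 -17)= -256 /3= -85.33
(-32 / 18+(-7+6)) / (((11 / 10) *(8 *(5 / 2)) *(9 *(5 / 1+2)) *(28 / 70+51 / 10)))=-25 / 68607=-0.00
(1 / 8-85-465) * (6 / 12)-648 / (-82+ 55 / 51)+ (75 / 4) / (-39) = -229549465 / 858416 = -267.41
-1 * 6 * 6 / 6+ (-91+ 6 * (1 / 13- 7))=-138.54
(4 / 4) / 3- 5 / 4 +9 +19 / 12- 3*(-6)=83 / 3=27.67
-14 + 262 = 248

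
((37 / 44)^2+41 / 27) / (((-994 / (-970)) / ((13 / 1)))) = 733517395 / 25979184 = 28.23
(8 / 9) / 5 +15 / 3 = 233 / 45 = 5.18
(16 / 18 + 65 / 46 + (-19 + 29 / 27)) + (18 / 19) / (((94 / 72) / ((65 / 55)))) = -180152707 / 12200166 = -14.77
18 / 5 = 3.60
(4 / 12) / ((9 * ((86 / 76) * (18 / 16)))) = 304 / 10449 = 0.03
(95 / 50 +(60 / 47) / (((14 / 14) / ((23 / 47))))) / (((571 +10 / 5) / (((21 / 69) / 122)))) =390397 / 35517141420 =0.00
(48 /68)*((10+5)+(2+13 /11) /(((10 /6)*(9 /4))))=11.19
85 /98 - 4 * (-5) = 2045 /98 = 20.87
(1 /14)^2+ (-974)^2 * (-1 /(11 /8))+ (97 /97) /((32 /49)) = -11900165245 /17248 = -689944.65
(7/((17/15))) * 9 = 945/17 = 55.59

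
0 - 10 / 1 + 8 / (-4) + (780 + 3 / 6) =1537 / 2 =768.50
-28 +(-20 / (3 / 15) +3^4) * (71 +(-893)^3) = 13530315806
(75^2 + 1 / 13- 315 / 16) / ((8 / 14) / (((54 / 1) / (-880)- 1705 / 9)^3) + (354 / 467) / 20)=8053917607181014418011534715 / 54457389181156606566792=147893.94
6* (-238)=-1428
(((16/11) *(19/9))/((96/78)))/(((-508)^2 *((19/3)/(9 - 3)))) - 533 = -756514603/1419352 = -533.00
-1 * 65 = -65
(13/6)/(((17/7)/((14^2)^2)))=1747928/51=34273.10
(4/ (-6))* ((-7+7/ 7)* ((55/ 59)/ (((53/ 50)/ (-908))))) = -9988000/ 3127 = -3194.12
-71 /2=-35.50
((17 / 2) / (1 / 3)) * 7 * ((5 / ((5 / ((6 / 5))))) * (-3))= -3213 / 5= -642.60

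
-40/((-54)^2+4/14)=-140/10207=-0.01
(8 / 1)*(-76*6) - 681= -4329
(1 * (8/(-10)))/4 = -1/5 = -0.20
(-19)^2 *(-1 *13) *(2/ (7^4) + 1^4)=-11277279/ 2401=-4696.91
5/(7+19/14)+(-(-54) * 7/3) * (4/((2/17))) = 4284.60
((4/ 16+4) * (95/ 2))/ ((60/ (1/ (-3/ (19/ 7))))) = -6137/ 2016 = -3.04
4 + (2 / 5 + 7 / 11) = 277 / 55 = 5.04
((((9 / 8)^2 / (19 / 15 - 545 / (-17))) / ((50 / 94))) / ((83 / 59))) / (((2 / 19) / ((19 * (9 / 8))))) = 37218149487 / 3611310080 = 10.31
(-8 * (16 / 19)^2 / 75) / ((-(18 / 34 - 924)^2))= 0.00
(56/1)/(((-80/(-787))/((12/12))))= 5509/10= 550.90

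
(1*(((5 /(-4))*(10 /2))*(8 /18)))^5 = -165.38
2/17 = 0.12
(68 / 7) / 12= 17 / 21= 0.81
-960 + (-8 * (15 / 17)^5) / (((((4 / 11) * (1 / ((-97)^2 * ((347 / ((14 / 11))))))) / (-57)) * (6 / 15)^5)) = 53436681972339966345 / 318047968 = 168014536638.51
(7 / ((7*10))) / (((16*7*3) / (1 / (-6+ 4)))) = -0.00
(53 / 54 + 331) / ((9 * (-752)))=-17927 / 365472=-0.05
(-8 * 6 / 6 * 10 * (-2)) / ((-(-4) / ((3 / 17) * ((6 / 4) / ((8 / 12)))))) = 270 / 17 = 15.88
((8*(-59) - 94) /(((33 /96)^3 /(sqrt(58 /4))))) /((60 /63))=-55713.65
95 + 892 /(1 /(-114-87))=-179197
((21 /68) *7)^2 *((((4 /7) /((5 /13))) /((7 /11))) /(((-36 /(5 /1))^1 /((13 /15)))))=-1.31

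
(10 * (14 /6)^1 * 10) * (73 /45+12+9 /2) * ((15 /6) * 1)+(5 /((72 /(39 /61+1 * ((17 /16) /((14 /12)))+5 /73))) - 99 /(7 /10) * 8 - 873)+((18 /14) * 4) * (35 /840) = 65922710471 /7694784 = 8567.19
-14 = -14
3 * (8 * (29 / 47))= 696 / 47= 14.81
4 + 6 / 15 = 22 / 5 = 4.40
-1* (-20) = 20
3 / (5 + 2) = 3 / 7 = 0.43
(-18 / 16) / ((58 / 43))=-387 / 464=-0.83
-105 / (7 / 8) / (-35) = 24 / 7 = 3.43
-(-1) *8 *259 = 2072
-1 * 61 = -61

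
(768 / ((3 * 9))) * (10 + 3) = 3328 / 9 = 369.78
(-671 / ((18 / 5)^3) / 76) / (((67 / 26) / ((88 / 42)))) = -11994125 / 77953428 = -0.15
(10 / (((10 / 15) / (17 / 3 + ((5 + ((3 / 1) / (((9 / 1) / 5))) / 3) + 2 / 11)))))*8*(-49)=-67055.76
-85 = -85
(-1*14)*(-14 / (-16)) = -49 / 4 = -12.25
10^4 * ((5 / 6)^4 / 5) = 78125 / 81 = 964.51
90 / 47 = 1.91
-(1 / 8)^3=-0.00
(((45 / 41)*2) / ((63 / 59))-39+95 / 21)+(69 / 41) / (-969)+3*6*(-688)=-3453044257 / 278103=-12416.42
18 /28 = 9 /14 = 0.64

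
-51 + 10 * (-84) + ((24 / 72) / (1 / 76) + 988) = 367 / 3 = 122.33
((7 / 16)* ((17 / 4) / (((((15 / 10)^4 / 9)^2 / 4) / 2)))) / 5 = 3808 / 405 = 9.40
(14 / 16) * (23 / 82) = 161 / 656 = 0.25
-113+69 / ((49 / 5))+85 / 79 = -406003 / 3871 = -104.88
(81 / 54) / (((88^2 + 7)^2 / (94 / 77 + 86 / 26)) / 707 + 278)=1373499 / 17436863434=0.00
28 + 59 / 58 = 1683 / 58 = 29.02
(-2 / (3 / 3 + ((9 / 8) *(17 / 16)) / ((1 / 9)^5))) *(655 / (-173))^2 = -4393216 / 10815891665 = -0.00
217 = 217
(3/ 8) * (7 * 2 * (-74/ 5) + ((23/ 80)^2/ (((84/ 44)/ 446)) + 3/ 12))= -12609403/ 179200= -70.36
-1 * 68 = -68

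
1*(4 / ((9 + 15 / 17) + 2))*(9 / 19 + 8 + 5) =8704 / 1919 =4.54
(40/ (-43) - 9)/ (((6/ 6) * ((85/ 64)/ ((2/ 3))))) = -54656/ 10965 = -4.98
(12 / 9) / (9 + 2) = 4 / 33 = 0.12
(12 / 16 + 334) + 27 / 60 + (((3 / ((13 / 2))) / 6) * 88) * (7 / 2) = 23328 / 65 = 358.89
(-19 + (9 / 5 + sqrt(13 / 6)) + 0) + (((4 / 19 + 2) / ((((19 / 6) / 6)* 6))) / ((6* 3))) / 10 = -31039 / 1805 + sqrt(78) / 6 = -15.72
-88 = -88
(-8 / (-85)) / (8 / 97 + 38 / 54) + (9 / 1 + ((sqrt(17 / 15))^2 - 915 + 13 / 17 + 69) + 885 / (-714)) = -6146756617 / 7350630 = -836.22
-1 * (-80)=80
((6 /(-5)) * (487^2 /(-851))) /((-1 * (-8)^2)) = -711507 /136160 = -5.23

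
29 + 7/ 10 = 297/ 10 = 29.70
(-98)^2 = 9604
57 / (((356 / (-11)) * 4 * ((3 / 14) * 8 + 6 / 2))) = -133 / 1424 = -0.09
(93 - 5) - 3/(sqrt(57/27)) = 88 - 9 * sqrt(19)/19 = 85.94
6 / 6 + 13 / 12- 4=-23 / 12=-1.92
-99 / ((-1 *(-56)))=-99 / 56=-1.77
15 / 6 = 5 / 2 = 2.50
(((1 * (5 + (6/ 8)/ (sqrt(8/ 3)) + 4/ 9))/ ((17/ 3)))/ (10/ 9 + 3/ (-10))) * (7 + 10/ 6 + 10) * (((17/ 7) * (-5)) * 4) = -78400/ 73-2700 * sqrt(6)/ 73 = -1164.57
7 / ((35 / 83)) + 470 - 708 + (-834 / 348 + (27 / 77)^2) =-384586619 / 1719410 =-223.67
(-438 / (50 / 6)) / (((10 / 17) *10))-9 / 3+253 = 301331 / 1250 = 241.06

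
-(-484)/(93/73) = 35332/93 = 379.91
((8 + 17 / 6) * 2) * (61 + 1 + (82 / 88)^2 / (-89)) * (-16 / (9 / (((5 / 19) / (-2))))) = 1157126425 / 3682998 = 314.18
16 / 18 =8 / 9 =0.89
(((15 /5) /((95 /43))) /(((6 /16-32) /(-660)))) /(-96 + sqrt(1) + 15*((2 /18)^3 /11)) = -16551216 /55483705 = -0.30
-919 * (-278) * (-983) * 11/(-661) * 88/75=243102364208/49575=4903728.98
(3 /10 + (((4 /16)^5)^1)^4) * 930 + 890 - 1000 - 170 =-549755813423 /549755813888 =-1.00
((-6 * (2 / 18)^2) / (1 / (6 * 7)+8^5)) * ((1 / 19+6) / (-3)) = 3220 / 706019841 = 0.00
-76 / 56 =-19 / 14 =-1.36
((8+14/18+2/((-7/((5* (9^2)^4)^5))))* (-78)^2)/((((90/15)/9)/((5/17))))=-42153230538603778005705480510732936684582383790/119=-354228828055493932821054500000000000000000000.00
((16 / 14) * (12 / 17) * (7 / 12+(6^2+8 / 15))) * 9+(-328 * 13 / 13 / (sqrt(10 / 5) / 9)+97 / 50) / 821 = 77437399 / 287350- 1476 * sqrt(2) / 821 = 266.95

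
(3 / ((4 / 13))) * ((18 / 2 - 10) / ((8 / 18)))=-351 / 16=-21.94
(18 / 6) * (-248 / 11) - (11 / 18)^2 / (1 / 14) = -72.86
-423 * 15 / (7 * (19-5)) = -6345 / 98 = -64.74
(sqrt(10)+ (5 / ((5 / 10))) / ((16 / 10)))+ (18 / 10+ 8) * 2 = sqrt(10)+ 517 / 20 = 29.01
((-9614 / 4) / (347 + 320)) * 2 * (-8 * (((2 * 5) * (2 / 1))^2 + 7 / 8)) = 670263 / 29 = 23112.52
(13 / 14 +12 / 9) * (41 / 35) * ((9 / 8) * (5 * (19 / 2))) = 222015 / 1568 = 141.59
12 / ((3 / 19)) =76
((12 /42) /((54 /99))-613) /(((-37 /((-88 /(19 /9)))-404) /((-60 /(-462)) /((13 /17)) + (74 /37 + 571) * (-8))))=-1416388340832 /203371805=-6964.53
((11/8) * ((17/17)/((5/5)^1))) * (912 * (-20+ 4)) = -20064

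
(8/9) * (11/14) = 44/63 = 0.70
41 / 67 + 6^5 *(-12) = -6251863 / 67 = -93311.39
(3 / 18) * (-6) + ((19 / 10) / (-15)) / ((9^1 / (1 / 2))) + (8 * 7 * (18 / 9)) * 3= 904481 / 2700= 334.99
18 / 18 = 1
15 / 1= 15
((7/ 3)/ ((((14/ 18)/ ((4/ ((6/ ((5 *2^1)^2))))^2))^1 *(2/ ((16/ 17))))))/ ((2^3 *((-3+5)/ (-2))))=-40000/ 51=-784.31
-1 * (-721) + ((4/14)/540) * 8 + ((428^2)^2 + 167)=31710777913084/945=33556378744.00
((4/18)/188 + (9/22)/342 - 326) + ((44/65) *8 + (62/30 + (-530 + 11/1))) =-19250982151/22985820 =-837.52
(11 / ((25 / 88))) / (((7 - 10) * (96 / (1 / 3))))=-121 / 2700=-0.04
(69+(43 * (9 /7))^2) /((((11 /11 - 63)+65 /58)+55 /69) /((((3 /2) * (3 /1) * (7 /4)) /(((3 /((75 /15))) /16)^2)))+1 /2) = 490325040000 /76756057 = 6388.10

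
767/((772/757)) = 580619/772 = 752.10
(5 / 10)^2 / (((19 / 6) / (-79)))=-237 / 38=-6.24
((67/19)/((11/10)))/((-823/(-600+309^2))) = -63570270/172007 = -369.58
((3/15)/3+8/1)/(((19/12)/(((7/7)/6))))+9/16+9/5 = 2929/912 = 3.21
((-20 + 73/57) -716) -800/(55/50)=-916669/627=-1461.99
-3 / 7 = -0.43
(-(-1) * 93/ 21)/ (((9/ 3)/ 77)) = 341/ 3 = 113.67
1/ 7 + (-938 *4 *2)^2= 394170113/ 7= 56310016.14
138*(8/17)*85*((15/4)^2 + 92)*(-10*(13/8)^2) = -494717925/32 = -15459935.16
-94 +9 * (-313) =-2911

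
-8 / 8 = -1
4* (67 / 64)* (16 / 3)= 67 / 3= 22.33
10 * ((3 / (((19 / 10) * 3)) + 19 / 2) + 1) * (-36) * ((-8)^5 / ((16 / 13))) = 2007982080 / 19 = 105683267.37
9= 9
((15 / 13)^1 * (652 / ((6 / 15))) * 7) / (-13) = -171150 / 169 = -1012.72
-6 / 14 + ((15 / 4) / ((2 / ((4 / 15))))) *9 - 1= 43 / 14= 3.07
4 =4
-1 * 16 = -16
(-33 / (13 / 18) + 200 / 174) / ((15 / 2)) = -100756 / 16965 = -5.94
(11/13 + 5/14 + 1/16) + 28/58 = 73831/42224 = 1.75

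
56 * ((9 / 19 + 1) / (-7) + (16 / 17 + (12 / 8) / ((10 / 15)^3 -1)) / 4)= -9191 / 323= -28.46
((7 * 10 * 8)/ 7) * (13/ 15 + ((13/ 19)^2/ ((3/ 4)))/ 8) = 81848/ 1083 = 75.58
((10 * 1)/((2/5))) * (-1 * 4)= -100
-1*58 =-58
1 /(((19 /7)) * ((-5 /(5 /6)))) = -7 /114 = -0.06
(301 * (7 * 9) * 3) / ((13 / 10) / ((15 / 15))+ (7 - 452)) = -63210 / 493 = -128.22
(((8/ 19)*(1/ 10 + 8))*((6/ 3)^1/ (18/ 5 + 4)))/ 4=0.22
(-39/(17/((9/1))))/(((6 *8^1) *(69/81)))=-0.50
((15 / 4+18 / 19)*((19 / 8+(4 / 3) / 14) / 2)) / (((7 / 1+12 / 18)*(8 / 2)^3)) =21165 / 1789952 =0.01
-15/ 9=-5/ 3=-1.67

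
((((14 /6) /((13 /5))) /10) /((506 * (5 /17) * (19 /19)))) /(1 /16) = 476 /49335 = 0.01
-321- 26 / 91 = -2249 / 7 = -321.29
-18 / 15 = -1.20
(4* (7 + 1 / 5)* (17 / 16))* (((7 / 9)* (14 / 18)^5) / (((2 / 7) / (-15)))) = -14000231 / 39366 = -355.64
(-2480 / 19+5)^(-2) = 361 / 5688225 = 0.00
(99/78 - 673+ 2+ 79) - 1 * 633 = -1223.73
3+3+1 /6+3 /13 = 499 /78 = 6.40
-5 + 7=2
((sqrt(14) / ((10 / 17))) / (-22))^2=2023 / 24200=0.08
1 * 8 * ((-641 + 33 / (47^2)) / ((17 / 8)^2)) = -724959232 / 638401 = -1135.59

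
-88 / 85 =-1.04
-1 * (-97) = 97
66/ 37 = 1.78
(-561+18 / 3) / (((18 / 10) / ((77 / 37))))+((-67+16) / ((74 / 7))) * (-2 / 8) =-568729 / 888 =-640.46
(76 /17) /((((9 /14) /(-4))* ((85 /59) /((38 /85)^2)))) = -3.86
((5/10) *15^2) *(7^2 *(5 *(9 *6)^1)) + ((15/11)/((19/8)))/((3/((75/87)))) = 9021041875/6061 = 1488375.16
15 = 15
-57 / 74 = -0.77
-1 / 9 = -0.11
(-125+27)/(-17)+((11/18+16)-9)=4093/306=13.38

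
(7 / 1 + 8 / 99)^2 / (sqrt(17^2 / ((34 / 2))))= 491401 * sqrt(17) / 166617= 12.16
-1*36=-36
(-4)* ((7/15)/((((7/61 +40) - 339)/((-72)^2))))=368928/11395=32.38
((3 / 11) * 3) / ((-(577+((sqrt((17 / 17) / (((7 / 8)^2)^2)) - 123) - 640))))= 441 / 99550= 0.00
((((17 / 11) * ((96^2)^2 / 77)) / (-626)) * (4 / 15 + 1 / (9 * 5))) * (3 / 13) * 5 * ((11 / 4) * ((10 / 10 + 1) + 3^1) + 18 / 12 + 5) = -18381.45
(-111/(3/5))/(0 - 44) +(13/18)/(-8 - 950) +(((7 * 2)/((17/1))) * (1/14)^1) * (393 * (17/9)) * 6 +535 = 37993885/47421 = 801.20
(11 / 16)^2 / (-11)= -11 / 256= -0.04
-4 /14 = -0.29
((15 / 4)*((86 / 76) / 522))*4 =215 / 6612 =0.03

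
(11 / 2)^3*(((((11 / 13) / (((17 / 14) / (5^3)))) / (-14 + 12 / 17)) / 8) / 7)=-1830125 / 94016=-19.47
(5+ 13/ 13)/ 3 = 2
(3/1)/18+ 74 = 74.17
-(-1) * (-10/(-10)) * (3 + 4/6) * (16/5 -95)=-1683/5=-336.60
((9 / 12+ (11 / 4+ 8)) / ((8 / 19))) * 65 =28405 / 16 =1775.31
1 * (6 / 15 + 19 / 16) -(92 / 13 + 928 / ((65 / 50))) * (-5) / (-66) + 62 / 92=-1252307 / 23920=-52.35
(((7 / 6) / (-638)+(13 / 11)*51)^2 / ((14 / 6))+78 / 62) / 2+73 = 1806225448999 / 2119885152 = 852.04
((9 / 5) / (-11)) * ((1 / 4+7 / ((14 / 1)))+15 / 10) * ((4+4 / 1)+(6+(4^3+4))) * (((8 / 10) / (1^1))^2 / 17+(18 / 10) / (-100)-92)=2596467393 / 935000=2776.97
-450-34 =-484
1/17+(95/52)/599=0.06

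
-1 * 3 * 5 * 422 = -6330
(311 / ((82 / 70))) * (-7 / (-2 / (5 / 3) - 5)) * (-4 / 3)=-1523900 / 3813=-399.66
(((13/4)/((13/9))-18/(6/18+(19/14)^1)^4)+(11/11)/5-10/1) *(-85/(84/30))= 421376823235/1423054136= 296.11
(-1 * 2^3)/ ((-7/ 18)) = 144/ 7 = 20.57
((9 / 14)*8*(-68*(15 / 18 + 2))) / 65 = -6936 / 455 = -15.24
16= 16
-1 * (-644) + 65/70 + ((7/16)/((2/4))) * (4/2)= 18107/28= 646.68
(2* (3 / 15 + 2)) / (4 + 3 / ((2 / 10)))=22 / 95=0.23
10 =10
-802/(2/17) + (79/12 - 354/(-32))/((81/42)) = -4411487/648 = -6807.85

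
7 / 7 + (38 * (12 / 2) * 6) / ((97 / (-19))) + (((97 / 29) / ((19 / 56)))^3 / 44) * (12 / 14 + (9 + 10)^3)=26615171024102613 / 178492189117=149111.12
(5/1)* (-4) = -20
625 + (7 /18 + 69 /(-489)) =1834477 /2934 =625.25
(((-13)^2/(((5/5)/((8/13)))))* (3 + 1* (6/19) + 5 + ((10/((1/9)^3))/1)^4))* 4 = 22323230563458305728/19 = 1174906871760963459.37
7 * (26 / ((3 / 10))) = 1820 / 3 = 606.67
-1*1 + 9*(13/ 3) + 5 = 43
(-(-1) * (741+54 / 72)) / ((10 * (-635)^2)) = 2967 / 16129000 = 0.00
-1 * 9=-9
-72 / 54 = -4 / 3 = -1.33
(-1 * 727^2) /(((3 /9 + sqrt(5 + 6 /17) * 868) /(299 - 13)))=7709123994 /617054239 - 1180856404728 * sqrt(1547) /617054239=-75256.98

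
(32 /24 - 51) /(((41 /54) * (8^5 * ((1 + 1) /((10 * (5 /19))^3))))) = -20953125 /1151873024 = -0.02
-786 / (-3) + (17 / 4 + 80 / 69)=73805 / 276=267.41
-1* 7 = -7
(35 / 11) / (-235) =-7 / 517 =-0.01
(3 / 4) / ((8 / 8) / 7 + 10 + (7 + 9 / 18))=21 / 494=0.04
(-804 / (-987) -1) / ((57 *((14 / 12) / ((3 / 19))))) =-366 / 831383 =-0.00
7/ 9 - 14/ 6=-14/ 9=-1.56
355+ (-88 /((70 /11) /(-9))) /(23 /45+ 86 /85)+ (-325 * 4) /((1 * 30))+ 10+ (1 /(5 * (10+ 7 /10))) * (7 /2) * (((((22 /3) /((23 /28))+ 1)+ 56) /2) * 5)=16624504321 /40138910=414.17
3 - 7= -4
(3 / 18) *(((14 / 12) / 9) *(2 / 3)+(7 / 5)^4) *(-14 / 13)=-1391992 / 1974375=-0.71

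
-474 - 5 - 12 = -491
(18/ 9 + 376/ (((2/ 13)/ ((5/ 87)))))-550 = -35456/ 87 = -407.54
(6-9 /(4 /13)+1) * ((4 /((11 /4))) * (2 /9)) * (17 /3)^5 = -1010938184 /24057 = -42022.62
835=835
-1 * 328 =-328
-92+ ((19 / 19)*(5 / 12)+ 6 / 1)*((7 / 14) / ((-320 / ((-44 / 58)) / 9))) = -3412499 / 37120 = -91.93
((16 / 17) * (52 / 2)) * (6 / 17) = 2496 / 289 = 8.64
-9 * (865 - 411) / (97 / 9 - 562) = 36774 / 4961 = 7.41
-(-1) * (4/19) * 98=392/19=20.63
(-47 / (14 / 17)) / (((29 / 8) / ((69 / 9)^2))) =-1690684 / 1827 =-925.39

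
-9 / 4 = -2.25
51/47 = 1.09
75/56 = 1.34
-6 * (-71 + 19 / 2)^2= -45387 / 2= -22693.50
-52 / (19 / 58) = -3016 / 19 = -158.74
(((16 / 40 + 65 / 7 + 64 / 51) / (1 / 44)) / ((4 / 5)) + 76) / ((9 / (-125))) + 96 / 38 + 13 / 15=-2872132468 / 305235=-9409.58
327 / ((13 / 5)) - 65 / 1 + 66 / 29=23768 / 377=63.05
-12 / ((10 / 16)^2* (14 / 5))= -384 / 35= -10.97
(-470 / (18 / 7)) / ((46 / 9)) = -1645 / 46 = -35.76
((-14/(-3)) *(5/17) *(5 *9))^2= 1102500/289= 3814.88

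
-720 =-720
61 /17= 3.59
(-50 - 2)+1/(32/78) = -793/16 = -49.56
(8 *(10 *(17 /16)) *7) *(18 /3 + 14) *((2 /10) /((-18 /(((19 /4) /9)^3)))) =-4081105 /209952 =-19.44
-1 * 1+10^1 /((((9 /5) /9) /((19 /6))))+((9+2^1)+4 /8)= 1013 /6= 168.83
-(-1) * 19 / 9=19 / 9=2.11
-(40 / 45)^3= -512 / 729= -0.70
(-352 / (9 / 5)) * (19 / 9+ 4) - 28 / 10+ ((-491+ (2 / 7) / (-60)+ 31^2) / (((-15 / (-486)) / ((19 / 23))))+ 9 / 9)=3711032702 / 326025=11382.66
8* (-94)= -752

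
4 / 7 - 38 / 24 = -85 / 84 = -1.01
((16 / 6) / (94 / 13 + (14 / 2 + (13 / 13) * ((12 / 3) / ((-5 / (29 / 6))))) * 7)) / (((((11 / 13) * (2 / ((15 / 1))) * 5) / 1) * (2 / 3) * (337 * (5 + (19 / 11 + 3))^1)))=15210 / 205067533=0.00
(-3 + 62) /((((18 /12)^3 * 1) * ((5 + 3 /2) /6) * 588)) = 472 /17199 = 0.03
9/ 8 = 1.12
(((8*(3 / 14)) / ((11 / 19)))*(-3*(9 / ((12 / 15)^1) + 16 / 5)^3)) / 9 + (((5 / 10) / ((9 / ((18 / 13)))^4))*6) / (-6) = -13098470287971 / 4398394000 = -2978.01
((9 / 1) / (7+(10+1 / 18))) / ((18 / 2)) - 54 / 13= -16344 / 3991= -4.10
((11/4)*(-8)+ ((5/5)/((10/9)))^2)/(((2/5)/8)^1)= -423.80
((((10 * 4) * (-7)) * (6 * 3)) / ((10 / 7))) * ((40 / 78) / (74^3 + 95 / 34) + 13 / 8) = -1026839822799 / 179110243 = -5733.00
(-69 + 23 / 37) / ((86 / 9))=-11385 / 1591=-7.16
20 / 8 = 5 / 2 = 2.50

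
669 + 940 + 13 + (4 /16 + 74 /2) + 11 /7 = 46503 /28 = 1660.82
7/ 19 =0.37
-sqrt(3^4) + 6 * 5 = 21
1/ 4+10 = 41/ 4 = 10.25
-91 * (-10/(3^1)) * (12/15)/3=728/9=80.89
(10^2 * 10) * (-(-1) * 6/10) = 600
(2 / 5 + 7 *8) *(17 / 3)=1598 / 5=319.60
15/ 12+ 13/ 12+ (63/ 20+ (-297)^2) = 5292869/ 60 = 88214.48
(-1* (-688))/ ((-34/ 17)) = -344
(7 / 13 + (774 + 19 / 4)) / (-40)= -40523 / 2080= -19.48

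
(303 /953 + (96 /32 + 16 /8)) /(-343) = -724 /46697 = -0.02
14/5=2.80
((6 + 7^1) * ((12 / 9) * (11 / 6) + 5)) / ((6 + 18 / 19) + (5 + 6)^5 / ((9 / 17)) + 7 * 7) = 16549 / 52029040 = 0.00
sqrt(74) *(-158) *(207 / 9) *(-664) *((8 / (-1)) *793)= -15307919744 *sqrt(74)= -131683704799.67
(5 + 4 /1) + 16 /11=115 /11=10.45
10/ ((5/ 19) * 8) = 19/ 4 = 4.75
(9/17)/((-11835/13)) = -13/22355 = -0.00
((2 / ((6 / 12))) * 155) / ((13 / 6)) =3720 / 13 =286.15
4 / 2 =2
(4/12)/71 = 1/213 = 0.00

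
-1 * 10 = -10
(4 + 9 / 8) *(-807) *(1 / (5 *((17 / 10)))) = -33087 / 68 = -486.57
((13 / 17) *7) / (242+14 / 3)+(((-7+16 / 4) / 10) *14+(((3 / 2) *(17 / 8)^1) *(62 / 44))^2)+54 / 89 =575773195593 / 34681349120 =16.60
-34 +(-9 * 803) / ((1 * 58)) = -9199 / 58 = -158.60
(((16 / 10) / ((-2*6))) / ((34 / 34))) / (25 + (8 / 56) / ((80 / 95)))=-224 / 42285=-0.01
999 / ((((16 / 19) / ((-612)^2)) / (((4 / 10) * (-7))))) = -6220567206 / 5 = -1244113441.20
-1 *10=-10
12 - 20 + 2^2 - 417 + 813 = 392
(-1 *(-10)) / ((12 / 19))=95 / 6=15.83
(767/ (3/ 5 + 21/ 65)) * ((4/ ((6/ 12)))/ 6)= 9971/ 9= 1107.89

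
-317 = -317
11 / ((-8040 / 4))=-11 / 2010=-0.01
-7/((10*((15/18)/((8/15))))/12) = -672/125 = -5.38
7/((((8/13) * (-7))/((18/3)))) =-39/4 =-9.75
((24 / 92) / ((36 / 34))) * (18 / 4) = 51 / 46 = 1.11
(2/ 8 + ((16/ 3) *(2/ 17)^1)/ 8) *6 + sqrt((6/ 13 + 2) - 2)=sqrt(78)/ 13 + 67/ 34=2.65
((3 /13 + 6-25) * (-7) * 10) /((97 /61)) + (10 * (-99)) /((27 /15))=348330 /1261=276.23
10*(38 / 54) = 190 / 27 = 7.04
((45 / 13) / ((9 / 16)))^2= 37.87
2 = 2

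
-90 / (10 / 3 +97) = -270 / 301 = -0.90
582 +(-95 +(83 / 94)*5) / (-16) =883843 / 1504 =587.66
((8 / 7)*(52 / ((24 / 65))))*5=16900 / 21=804.76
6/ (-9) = -2/ 3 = -0.67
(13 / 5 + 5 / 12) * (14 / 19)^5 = 24336536 / 37141485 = 0.66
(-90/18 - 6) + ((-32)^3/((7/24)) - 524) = -790177/7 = -112882.43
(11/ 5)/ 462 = 1/ 210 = 0.00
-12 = -12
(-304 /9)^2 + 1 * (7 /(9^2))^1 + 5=92828 /81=1146.02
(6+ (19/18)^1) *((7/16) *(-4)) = -889/72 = -12.35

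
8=8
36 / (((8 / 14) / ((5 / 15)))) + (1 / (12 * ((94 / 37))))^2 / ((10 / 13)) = 267218437 / 12723840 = 21.00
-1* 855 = -855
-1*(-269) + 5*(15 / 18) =1639 / 6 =273.17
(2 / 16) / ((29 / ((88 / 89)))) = 11 / 2581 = 0.00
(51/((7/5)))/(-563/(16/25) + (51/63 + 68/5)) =-61200/1453667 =-0.04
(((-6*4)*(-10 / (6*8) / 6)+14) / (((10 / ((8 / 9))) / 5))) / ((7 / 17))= 3026 / 189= 16.01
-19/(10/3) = -57/10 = -5.70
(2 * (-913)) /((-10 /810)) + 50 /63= 9318128 /63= 147906.79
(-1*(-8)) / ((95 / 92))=736 / 95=7.75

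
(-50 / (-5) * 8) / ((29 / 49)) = 3920 / 29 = 135.17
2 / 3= 0.67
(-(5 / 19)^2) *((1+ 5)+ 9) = -375 / 361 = -1.04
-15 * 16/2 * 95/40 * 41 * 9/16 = -105165/16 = -6572.81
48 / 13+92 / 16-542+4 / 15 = -415187 / 780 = -532.29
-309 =-309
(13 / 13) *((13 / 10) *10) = 13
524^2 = 274576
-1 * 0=0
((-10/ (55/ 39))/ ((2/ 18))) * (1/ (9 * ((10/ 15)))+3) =-2223/ 11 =-202.09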